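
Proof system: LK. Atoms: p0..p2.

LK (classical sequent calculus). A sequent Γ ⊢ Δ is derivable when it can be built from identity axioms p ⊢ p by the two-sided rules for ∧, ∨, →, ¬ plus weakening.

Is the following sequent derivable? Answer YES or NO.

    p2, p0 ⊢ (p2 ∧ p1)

Search for a countermodel by truth-table:
  v=000: Γ:[p2=F, p0=F] Δ:[(p2 ∧ p1)=F] refutes=False
  v=001: Γ:[p2=T, p0=F] Δ:[(p2 ∧ p1)=F] refutes=False
  v=010: Γ:[p2=F, p0=F] Δ:[(p2 ∧ p1)=F] refutes=False
  v=011: Γ:[p2=T, p0=F] Δ:[(p2 ∧ p1)=T] refutes=False
  v=100: Γ:[p2=F, p0=T] Δ:[(p2 ∧ p1)=F] refutes=False
  v=101: Γ:[p2=T, p0=T] Δ:[(p2 ∧ p1)=F] refutes=True  ← countermodel

Result: NO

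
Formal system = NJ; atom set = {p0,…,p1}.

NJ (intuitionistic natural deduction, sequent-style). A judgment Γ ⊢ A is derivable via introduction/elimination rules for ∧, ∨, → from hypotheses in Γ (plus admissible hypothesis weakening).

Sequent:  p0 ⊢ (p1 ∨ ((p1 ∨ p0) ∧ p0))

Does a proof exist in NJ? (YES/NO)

Proof tree:
[∨I₂] p0 ⊢ (p1 ∨ ((p1 ∨ p0) ∧ p0))
  [∧I] p0 ⊢ ((p1 ∨ p0) ∧ p0)
    [∨I₂] p0 ⊢ (p1 ∨ p0)
      [Ax] p0 ⊢ p0
    [Ax] p0 ⊢ p0

Result: YES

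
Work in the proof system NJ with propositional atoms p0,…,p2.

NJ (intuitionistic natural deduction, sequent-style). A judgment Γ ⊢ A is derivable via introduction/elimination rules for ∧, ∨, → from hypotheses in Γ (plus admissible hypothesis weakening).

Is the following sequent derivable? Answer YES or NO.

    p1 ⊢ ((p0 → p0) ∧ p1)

Proof tree:
[∧I] p1 ⊢ ((p0 → p0) ∧ p1)
  [→I]  ⊢ (p0 → p0)
    [Ax] p0 ⊢ p0
  [Ax] p1 ⊢ p1

Result: YES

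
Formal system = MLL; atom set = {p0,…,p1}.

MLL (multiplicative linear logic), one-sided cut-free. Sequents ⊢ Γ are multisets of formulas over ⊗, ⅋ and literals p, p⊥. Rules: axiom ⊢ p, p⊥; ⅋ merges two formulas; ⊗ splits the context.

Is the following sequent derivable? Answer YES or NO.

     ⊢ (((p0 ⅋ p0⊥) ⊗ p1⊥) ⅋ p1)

Proof tree:
[⅋]  ⊢ (((p0 ⅋ p0⊥) ⊗ p1⊥) ⅋ p1)
  [⊗]  ⊢ p1, ((p0 ⅋ p0⊥) ⊗ p1⊥)
    [⅋]  ⊢ (p0 ⅋ p0⊥)
      [Ax]  ⊢ p0, p0⊥
    [Ax]  ⊢ p1, p1⊥

Result: YES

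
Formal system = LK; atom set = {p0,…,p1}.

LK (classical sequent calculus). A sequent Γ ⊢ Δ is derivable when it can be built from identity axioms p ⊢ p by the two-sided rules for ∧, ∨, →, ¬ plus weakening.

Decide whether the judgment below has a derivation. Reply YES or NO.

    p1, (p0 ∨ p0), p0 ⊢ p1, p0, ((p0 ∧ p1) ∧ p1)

Derivation trace:
[∧R] p1, (p0 ∨ p0), p0 ⊢ p1, p0, ((p0 ∧ p1) ∧ p1)
  [∧R] p1, (p0 ∨ p0) ⊢ p1, (p0 ∧ p1)
    [∨L] (p0 ∨ p0) ⊢ p1, p0
      [WR] p0 ⊢ p0, p1
        [Ax] p0 ⊢ p0
      [Ax] p0 ⊢ p0
    [Ax] p1 ⊢ p1
  [WR] p0 ⊢ p0, p1
    [Ax] p0 ⊢ p0

Result: YES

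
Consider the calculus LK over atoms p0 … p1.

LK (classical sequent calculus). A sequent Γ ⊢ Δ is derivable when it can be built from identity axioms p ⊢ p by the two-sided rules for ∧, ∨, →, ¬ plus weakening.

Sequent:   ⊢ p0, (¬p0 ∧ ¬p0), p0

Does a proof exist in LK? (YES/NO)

Proof tree:
[WR]  ⊢ p0, (¬p0 ∧ ¬p0), p0
  [∧R]  ⊢ p0, (¬p0 ∧ ¬p0)
    [¬R]  ⊢ p0, ¬p0
      [Ax] p0 ⊢ p0
    [¬R]  ⊢ p0, ¬p0
      [Ax] p0 ⊢ p0

Result: YES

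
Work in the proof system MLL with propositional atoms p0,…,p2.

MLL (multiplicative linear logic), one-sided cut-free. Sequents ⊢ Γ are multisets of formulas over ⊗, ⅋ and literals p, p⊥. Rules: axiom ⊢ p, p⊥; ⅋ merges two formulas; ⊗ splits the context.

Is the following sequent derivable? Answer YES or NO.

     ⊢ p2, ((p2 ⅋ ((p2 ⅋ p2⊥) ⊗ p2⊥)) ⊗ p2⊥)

Derivation trace:
[⊗]  ⊢ p2, ((p2 ⅋ ((p2 ⅋ p2⊥) ⊗ p2⊥)) ⊗ p2⊥)
  [⅋]  ⊢ (p2 ⅋ ((p2 ⅋ p2⊥) ⊗ p2⊥))
    [⊗]  ⊢ p2, ((p2 ⅋ p2⊥) ⊗ p2⊥)
      [⅋]  ⊢ (p2 ⅋ p2⊥)
        [Ax]  ⊢ p2, p2⊥
      [Ax]  ⊢ p2, p2⊥
  [Ax]  ⊢ p2, p2⊥

Result: YES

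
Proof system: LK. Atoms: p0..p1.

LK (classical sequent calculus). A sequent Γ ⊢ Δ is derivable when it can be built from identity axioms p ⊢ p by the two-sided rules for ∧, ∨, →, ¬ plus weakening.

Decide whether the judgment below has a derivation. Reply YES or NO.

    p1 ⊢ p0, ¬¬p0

Enumerate valuations to refute Γ ⊢ Δ:
  v=00: Γ:[p1=F] Δ:[p0=F, ¬¬p0=F] refutes=False
  v=01: Γ:[p1=T] Δ:[p0=F, ¬¬p0=F] refutes=True  ← countermodel

Result: NO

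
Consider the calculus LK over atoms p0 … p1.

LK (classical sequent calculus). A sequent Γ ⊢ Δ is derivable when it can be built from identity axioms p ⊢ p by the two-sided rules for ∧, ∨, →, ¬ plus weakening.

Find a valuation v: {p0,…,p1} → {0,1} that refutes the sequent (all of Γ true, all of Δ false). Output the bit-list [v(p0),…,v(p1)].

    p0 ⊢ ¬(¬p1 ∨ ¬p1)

Search for a countermodel by truth-table:
  v=00: Γ:[p0=F] Δ:[¬(¬p1 ∨ ¬p1)=F] refutes=False
  v=01: Γ:[p0=F] Δ:[¬(¬p1 ∨ ¬p1)=T] refutes=False
  v=10: Γ:[p0=T] Δ:[¬(¬p1 ∨ ¬p1)=F] refutes=True  ← countermodel

Result: [1, 0]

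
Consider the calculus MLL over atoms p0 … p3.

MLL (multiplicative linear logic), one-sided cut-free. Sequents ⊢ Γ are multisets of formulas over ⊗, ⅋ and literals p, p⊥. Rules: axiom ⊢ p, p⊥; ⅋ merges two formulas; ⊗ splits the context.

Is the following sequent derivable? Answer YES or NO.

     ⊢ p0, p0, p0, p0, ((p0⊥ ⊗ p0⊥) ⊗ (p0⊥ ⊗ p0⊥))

Proof tree:
[⊗]  ⊢ p0, p0, p0, p0, ((p0⊥ ⊗ p0⊥) ⊗ (p0⊥ ⊗ p0⊥))
  [⊗]  ⊢ p0, p0, (p0⊥ ⊗ p0⊥)
    [Ax]  ⊢ p0, p0⊥
    [Ax]  ⊢ p0, p0⊥
  [⊗]  ⊢ p0, p0, (p0⊥ ⊗ p0⊥)
    [Ax]  ⊢ p0, p0⊥
    [Ax]  ⊢ p0, p0⊥

Result: YES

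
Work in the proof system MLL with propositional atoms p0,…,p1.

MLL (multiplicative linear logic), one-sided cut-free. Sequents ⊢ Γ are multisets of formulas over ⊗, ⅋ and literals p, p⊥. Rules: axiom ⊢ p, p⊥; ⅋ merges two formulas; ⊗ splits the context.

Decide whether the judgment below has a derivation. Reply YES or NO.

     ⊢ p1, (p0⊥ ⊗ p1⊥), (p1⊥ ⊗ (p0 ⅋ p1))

Proof tree:
[⊗]  ⊢ p1, (p0⊥ ⊗ p1⊥), (p1⊥ ⊗ (p0 ⅋ p1))
  [Ax]  ⊢ p1, p1⊥
  [⅋]  ⊢ (p0⊥ ⊗ p1⊥), (p0 ⅋ p1)
    [⊗]  ⊢ p0, p1, (p0⊥ ⊗ p1⊥)
      [Ax]  ⊢ p0, p0⊥
      [Ax]  ⊢ p1, p1⊥

Result: YES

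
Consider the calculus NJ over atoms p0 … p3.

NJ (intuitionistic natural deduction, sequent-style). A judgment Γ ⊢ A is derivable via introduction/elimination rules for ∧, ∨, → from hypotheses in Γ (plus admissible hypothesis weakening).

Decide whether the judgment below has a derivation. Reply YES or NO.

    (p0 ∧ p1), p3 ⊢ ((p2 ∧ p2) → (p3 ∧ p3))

Derivation (root first):
[→I] (p0 ∧ p1), p3 ⊢ ((p2 ∧ p2) → (p3 ∧ p3))
  [∧I] (p0 ∧ p1), (p2 ∧ p2), p3 ⊢ (p3 ∧ p3)
    [Wk] p3, (p0 ∧ p1), (p2 ∧ p2) ⊢ p3
      [Wk] p3, (p0 ∧ p1) ⊢ p3
        [Ax] p3 ⊢ p3
    [Wk] p3, (p0 ∧ p1), (p2 ∧ p2) ⊢ p3
      [Wk] p3, (p0 ∧ p1) ⊢ p3
        [Ax] p3 ⊢ p3

Result: YES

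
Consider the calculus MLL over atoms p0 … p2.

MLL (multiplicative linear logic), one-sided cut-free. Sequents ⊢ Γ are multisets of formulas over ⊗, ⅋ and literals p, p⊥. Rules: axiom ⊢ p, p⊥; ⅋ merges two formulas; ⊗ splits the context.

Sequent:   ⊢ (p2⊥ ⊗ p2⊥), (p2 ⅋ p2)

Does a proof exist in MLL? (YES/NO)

Proof tree:
[⅋]  ⊢ (p2⊥ ⊗ p2⊥), (p2 ⅋ p2)
  [⊗]  ⊢ p2, p2, (p2⊥ ⊗ p2⊥)
    [Ax]  ⊢ p2, p2⊥
    [Ax]  ⊢ p2, p2⊥

Result: YES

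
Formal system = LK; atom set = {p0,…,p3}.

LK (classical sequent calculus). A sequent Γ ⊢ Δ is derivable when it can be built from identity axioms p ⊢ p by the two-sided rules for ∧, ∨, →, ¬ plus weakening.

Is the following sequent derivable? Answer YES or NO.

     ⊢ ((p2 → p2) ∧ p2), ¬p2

Derivation trace:
[¬R]  ⊢ ((p2 → p2) ∧ p2), ¬p2
  [∧R] p2 ⊢ ((p2 → p2) ∧ p2)
    [→R]  ⊢ (p2 → p2)
      [Ax] p2 ⊢ p2
    [Ax] p2 ⊢ p2

Result: YES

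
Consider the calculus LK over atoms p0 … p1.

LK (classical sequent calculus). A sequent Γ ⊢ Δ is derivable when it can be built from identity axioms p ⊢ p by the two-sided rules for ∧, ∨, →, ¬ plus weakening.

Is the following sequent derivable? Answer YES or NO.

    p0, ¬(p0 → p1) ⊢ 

Search for a countermodel by truth-table:
  v=00: Γ:[p0=F, ¬(p0 → p1)=F] Δ:[] refutes=False
  v=01: Γ:[p0=F, ¬(p0 → p1)=F] Δ:[] refutes=False
  v=10: Γ:[p0=T, ¬(p0 → p1)=T] Δ:[] refutes=True  ← countermodel

Result: NO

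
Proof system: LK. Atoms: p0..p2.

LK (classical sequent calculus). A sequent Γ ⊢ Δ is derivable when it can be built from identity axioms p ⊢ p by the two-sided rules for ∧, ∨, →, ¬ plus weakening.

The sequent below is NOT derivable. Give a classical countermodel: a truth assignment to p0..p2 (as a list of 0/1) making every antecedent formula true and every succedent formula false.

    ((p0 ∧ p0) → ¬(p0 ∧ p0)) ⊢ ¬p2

Enumerate valuations to refute Γ ⊢ Δ:
  v=000: Γ:[((p0 ∧ p0) → ¬(p0 ∧ p0))=T] Δ:[¬p2=T] refutes=False
  v=001: Γ:[((p0 ∧ p0) → ¬(p0 ∧ p0))=T] Δ:[¬p2=F] refutes=True  ← countermodel

Result: [0, 0, 1]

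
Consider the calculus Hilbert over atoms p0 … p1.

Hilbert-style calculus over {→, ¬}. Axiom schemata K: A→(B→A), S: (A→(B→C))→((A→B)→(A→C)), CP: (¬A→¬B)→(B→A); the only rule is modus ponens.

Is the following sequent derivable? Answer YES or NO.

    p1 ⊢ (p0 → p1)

Proof tree:
[MP] p1 ⊢ (p0 → p1)
  [K]  ⊢ (p1 → (p0 → p1))
  [MP] p1 ⊢ p1
    [MP] p1 ⊢ (p1 → p1)
      [K]  ⊢ (p1 → (p1 → p1))
      [Hyp] p1 ⊢ p1
    [Hyp] p1 ⊢ p1

Result: YES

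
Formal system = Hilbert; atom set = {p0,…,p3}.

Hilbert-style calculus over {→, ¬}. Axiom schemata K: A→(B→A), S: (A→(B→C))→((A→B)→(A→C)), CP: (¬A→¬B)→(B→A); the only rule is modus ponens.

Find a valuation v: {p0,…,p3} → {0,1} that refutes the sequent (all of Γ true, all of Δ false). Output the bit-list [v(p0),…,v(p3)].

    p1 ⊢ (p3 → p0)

Enumerate valuations to refute Γ ⊢ Δ:
  v=0000: Γ:[p1=F] Δ:[(p3 → p0)=T] refutes=False
  v=0001: Γ:[p1=F] Δ:[(p3 → p0)=F] refutes=False
  v=0010: Γ:[p1=F] Δ:[(p3 → p0)=T] refutes=False
  v=0011: Γ:[p1=F] Δ:[(p3 → p0)=F] refutes=False
  v=0100: Γ:[p1=T] Δ:[(p3 → p0)=T] refutes=False
  v=0101: Γ:[p1=T] Δ:[(p3 → p0)=F] refutes=True  ← countermodel

Result: [0, 1, 0, 1]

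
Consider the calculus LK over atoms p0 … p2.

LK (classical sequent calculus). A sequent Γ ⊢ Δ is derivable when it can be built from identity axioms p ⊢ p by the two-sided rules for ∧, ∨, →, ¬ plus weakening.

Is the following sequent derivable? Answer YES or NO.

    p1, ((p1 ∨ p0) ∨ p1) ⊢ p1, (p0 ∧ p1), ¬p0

Proof tree:
[∨L] p1, ((p1 ∨ p0) ∨ p1) ⊢ p1, (p0 ∧ p1), ¬p0
  [∨L] p1, (p1 ∨ p0) ⊢ (p0 ∧ p1), ¬p0
    [¬R] p1 ⊢ (p0 ∧ p1), ¬p0
      [∧R] p1, p0 ⊢ (p0 ∧ p1)
        [Ax] p0 ⊢ p0
        [Ax] p1 ⊢ p1
    [∧R] p1, p0 ⊢ (p0 ∧ p1)
      [Ax] p0 ⊢ p0
      [Ax] p1 ⊢ p1
  [Ax] p1 ⊢ p1

Result: YES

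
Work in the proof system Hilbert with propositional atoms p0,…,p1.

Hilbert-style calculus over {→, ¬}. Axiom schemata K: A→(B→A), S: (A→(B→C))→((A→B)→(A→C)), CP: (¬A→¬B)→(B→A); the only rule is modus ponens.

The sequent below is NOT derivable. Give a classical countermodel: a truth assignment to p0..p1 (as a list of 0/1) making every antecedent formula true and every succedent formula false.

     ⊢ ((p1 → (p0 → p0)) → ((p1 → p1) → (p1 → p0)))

Enumerate valuations to refute Γ ⊢ Δ:
  v=00: Γ:[] Δ:[((p1 → (p0 → p0)) → ((p1 → p1) → (p1 → p0)))=T] refutes=False
  v=01: Γ:[] Δ:[((p1 → (p0 → p0)) → ((p1 → p1) → (p1 → p0)))=F] refutes=True  ← countermodel

Result: [0, 1]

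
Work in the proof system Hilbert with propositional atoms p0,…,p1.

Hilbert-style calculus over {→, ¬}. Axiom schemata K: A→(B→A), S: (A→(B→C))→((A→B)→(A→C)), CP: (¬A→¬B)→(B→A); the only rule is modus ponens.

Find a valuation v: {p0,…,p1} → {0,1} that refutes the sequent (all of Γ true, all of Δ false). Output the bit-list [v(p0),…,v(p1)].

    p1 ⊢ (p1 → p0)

Search for a countermodel by truth-table:
  v=00: Γ:[p1=F] Δ:[(p1 → p0)=T] refutes=False
  v=01: Γ:[p1=T] Δ:[(p1 → p0)=F] refutes=True  ← countermodel

Result: [0, 1]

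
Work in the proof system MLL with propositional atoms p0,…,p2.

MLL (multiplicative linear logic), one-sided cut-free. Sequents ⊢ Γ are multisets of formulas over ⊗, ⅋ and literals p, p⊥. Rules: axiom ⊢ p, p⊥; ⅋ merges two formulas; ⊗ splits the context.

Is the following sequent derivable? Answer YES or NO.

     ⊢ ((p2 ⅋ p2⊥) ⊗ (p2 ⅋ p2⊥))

Proof tree:
[⊗]  ⊢ ((p2 ⅋ p2⊥) ⊗ (p2 ⅋ p2⊥))
  [⅋]  ⊢ (p2 ⅋ p2⊥)
    [Ax]  ⊢ p2, p2⊥
  [⅋]  ⊢ (p2 ⅋ p2⊥)
    [Ax]  ⊢ p2, p2⊥

Result: YES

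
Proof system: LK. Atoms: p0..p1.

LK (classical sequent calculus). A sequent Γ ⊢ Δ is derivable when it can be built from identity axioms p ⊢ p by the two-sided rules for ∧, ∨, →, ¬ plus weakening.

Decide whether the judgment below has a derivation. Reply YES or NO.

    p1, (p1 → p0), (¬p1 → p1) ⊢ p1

Derivation trace:
[→L] p1, (p1 → p0), (¬p1 → p1) ⊢ p1
  [→L] p1, (p1 → p0) ⊢ p1, ¬p1
    [Ax] p1 ⊢ p1
    [WL] p0 ⊢ p1, ¬p1
      [¬R]  ⊢ p1, ¬p1
        [Ax] p1 ⊢ p1
  [Ax] p1 ⊢ p1

Result: YES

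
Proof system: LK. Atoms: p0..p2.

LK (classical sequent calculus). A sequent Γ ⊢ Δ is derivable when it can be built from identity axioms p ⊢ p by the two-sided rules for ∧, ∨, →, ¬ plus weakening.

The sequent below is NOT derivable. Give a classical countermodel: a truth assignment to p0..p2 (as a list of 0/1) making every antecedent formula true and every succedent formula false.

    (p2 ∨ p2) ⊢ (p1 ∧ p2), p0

Truth-table refutation:
  v=000: Γ:[(p2 ∨ p2)=F] Δ:[(p1 ∧ p2)=F, p0=F] refutes=False
  v=001: Γ:[(p2 ∨ p2)=T] Δ:[(p1 ∧ p2)=F, p0=F] refutes=True  ← countermodel

Result: [0, 0, 1]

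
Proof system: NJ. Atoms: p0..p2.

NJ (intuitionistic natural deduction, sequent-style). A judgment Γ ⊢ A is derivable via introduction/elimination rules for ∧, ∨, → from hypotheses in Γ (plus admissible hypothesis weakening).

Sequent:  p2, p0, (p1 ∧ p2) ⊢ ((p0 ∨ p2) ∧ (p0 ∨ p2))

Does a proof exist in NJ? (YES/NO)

Derivation trace:
[Wk] p2, p0, (p1 ∧ p2) ⊢ ((p0 ∨ p2) ∧ (p0 ∨ p2))
  [∧I] p2, p0 ⊢ ((p0 ∨ p2) ∧ (p0 ∨ p2))
    [∨I₂] p2 ⊢ (p0 ∨ p2)
      [Ax] p2 ⊢ p2
    [Wk] p2, p0 ⊢ (p0 ∨ p2)
      [∨I₂] p2 ⊢ (p0 ∨ p2)
        [Ax] p2 ⊢ p2

Result: YES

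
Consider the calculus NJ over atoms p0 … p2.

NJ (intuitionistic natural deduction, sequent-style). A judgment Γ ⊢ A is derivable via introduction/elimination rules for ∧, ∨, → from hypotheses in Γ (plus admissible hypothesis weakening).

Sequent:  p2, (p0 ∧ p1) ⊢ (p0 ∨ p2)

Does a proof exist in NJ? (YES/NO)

Proof tree:
[∨I₂] p2, (p0 ∧ p1) ⊢ (p0 ∨ p2)
  [Wk] p2, (p0 ∧ p1) ⊢ p2
    [Ax] p2 ⊢ p2

Result: YES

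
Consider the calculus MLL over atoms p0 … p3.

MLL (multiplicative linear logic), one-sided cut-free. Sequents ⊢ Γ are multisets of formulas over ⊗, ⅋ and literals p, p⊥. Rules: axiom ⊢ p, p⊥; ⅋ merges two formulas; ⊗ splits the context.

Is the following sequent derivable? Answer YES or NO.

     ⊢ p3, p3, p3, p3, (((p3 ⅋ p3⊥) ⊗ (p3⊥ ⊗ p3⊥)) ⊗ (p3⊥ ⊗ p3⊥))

Derivation trace:
[⊗]  ⊢ p3, p3, p3, p3, (((p3 ⅋ p3⊥) ⊗ (p3⊥ ⊗ p3⊥)) ⊗ (p3⊥ ⊗ p3⊥))
  [⊗]  ⊢ p3, p3, ((p3 ⅋ p3⊥) ⊗ (p3⊥ ⊗ p3⊥))
    [⅋]  ⊢ (p3 ⅋ p3⊥)
      [Ax]  ⊢ p3, p3⊥
    [⊗]  ⊢ p3, p3, (p3⊥ ⊗ p3⊥)
      [Ax]  ⊢ p3, p3⊥
      [Ax]  ⊢ p3, p3⊥
  [⊗]  ⊢ p3, p3, (p3⊥ ⊗ p3⊥)
    [Ax]  ⊢ p3, p3⊥
    [Ax]  ⊢ p3, p3⊥

Result: YES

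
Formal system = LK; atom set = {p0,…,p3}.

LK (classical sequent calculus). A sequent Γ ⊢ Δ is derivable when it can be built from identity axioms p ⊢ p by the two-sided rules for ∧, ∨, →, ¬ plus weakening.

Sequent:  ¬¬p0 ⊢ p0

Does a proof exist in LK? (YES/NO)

Derivation trace:
[¬L] ¬¬p0 ⊢ p0
  [¬R]  ⊢ p0, ¬p0
    [Ax] p0 ⊢ p0

Result: YES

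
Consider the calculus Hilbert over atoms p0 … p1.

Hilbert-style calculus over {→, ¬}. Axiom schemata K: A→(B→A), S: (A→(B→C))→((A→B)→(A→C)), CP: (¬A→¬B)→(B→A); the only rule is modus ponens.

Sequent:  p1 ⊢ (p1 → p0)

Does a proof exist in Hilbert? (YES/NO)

Enumerate valuations to refute Γ ⊢ Δ:
  v=00: Γ:[p1=F] Δ:[(p1 → p0)=T] refutes=False
  v=01: Γ:[p1=T] Δ:[(p1 → p0)=F] refutes=True  ← countermodel

Result: NO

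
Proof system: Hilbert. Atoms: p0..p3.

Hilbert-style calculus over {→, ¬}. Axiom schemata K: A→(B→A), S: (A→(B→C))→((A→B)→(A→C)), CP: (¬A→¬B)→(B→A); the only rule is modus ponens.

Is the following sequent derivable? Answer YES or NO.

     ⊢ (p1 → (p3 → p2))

Truth-table refutation:
  v=0000: Γ:[] Δ:[(p1 → (p3 → p2))=T] refutes=False
  v=0001: Γ:[] Δ:[(p1 → (p3 → p2))=T] refutes=False
  v=0010: Γ:[] Δ:[(p1 → (p3 → p2))=T] refutes=False
  v=0011: Γ:[] Δ:[(p1 → (p3 → p2))=T] refutes=False
  v=0100: Γ:[] Δ:[(p1 → (p3 → p2))=T] refutes=False
  v=0101: Γ:[] Δ:[(p1 → (p3 → p2))=F] refutes=True  ← countermodel

Result: NO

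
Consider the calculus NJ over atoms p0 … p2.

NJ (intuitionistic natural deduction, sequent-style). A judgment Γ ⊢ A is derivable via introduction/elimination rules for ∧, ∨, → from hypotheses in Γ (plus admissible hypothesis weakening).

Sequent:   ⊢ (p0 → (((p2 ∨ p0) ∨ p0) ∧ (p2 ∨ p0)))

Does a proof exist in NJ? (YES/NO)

Derivation (root first):
[→I]  ⊢ (p0 → (((p2 ∨ p0) ∨ p0) ∧ (p2 ∨ p0)))
  [∧I] p0 ⊢ (((p2 ∨ p0) ∨ p0) ∧ (p2 ∨ p0))
    [∨I₁] p0 ⊢ ((p2 ∨ p0) ∨ p0)
      [∨I₂] p0 ⊢ (p2 ∨ p0)
        [Ax] p0 ⊢ p0
    [∨I₂] p0 ⊢ (p2 ∨ p0)
      [Ax] p0 ⊢ p0

Result: YES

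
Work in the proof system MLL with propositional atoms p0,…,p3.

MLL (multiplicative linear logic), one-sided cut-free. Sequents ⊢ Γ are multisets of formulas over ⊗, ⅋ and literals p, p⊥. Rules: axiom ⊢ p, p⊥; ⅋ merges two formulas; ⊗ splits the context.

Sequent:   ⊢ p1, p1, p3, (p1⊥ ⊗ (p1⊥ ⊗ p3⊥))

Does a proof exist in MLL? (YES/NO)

Derivation trace:
[⊗]  ⊢ p1, p1, p3, (p1⊥ ⊗ (p1⊥ ⊗ p3⊥))
  [Ax]  ⊢ p1, p1⊥
  [⊗]  ⊢ p1, p3, (p1⊥ ⊗ p3⊥)
    [Ax]  ⊢ p1, p1⊥
    [Ax]  ⊢ p3, p3⊥

Result: YES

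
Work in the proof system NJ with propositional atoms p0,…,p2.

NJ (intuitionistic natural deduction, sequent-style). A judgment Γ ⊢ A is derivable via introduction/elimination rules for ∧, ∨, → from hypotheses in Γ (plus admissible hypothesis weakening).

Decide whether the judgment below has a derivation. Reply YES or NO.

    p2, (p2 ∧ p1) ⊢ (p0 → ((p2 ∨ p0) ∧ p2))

Derivation (root first):
[Wk] p2, (p2 ∧ p1) ⊢ (p0 → ((p2 ∨ p0) ∧ p2))
  [→I] p2 ⊢ (p0 → ((p2 ∨ p0) ∧ p2))
    [∧I] p2, p0 ⊢ ((p2 ∨ p0) ∧ p2)
      [∨I₂] p0 ⊢ (p2 ∨ p0)
        [Ax] p0 ⊢ p0
      [Ax] p2 ⊢ p2

Result: YES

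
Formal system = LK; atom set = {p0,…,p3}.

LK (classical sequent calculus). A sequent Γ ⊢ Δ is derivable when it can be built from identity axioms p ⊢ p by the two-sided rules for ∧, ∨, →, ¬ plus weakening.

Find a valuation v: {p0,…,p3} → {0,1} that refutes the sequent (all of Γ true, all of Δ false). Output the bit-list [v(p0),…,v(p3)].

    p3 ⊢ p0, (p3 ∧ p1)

Enumerate valuations to refute Γ ⊢ Δ:
  v=0000: Γ:[p3=F] Δ:[p0=F, (p3 ∧ p1)=F] refutes=False
  v=0001: Γ:[p3=T] Δ:[p0=F, (p3 ∧ p1)=F] refutes=True  ← countermodel

Result: [0, 0, 0, 1]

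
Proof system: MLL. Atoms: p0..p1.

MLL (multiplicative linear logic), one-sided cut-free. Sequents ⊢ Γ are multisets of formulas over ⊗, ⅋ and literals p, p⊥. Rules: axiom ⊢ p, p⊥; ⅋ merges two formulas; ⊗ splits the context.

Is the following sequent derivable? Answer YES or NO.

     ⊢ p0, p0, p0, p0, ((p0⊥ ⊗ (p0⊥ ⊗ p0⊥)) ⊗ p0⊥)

Derivation trace:
[⊗]  ⊢ p0, p0, p0, p0, ((p0⊥ ⊗ (p0⊥ ⊗ p0⊥)) ⊗ p0⊥)
  [⊗]  ⊢ p0, p0, p0, (p0⊥ ⊗ (p0⊥ ⊗ p0⊥))
    [Ax]  ⊢ p0, p0⊥
    [⊗]  ⊢ p0, p0, (p0⊥ ⊗ p0⊥)
      [Ax]  ⊢ p0, p0⊥
      [Ax]  ⊢ p0, p0⊥
  [Ax]  ⊢ p0, p0⊥

Result: YES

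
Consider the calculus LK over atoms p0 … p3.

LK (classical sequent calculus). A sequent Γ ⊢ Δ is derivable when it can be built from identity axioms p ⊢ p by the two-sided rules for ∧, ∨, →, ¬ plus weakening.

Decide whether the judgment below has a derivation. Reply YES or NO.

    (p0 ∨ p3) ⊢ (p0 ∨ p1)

Search for a countermodel by truth-table:
  v=0000: Γ:[(p0 ∨ p3)=F] Δ:[(p0 ∨ p1)=F] refutes=False
  v=0001: Γ:[(p0 ∨ p3)=T] Δ:[(p0 ∨ p1)=F] refutes=True  ← countermodel

Result: NO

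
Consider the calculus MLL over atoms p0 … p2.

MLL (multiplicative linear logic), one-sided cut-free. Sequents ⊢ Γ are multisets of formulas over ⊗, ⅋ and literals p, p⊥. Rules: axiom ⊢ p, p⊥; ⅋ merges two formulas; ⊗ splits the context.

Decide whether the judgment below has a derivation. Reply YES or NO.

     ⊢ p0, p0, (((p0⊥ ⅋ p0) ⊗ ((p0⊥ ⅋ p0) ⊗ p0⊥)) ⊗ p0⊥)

Derivation trace:
[⊗]  ⊢ p0, p0, (((p0⊥ ⅋ p0) ⊗ ((p0⊥ ⅋ p0) ⊗ p0⊥)) ⊗ p0⊥)
  [⊗]  ⊢ p0, ((p0⊥ ⅋ p0) ⊗ ((p0⊥ ⅋ p0) ⊗ p0⊥))
    [⅋]  ⊢ (p0⊥ ⅋ p0)
      [Ax]  ⊢ p0, p0⊥
    [⊗]  ⊢ p0, ((p0⊥ ⅋ p0) ⊗ p0⊥)
      [⅋]  ⊢ (p0⊥ ⅋ p0)
        [Ax]  ⊢ p0, p0⊥
      [Ax]  ⊢ p0, p0⊥
  [Ax]  ⊢ p0, p0⊥

Result: YES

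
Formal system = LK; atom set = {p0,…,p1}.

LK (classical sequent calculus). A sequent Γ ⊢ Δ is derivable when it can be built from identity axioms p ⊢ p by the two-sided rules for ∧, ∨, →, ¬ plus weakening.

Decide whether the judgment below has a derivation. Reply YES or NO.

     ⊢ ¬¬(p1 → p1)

Proof tree:
[¬R]  ⊢ ¬¬(p1 → p1)
  [¬L] ¬(p1 → p1) ⊢ 
    [→R]  ⊢ (p1 → p1)
      [Ax] p1 ⊢ p1

Result: YES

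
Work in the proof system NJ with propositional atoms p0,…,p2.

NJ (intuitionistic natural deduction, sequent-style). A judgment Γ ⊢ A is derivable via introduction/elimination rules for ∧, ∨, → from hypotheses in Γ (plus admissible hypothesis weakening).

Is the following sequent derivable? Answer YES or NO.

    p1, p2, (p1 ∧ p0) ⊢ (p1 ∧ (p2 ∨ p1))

Proof tree:
[∧I] p1, p2, (p1 ∧ p0) ⊢ (p1 ∧ (p2 ∨ p1))
  [Wk] p1, (p1 ∧ p0) ⊢ p1
    [Ax] p1 ⊢ p1
  [∨I₁] p2 ⊢ (p2 ∨ p1)
    [Ax] p2 ⊢ p2

Result: YES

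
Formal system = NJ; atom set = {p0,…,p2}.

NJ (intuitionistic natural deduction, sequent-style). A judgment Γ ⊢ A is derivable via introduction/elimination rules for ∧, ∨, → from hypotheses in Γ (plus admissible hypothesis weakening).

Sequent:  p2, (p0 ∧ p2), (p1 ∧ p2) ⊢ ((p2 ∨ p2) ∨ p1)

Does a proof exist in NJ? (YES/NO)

Proof tree:
[∨I₁] p2, (p0 ∧ p2), (p1 ∧ p2) ⊢ ((p2 ∨ p2) ∨ p1)
  [∨I₁] p2, (p0 ∧ p2), (p1 ∧ p2) ⊢ (p2 ∨ p2)
    [Wk] p2, (p0 ∧ p2), (p1 ∧ p2) ⊢ p2
      [Wk] p2, (p0 ∧ p2) ⊢ p2
        [Ax] p2 ⊢ p2

Result: YES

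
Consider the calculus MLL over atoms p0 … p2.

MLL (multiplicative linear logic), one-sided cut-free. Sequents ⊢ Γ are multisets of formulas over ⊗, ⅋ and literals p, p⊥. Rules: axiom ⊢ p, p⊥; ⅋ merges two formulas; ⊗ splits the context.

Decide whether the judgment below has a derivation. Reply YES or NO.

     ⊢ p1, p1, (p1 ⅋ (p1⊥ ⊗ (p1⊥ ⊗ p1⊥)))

Proof tree:
[⅋]  ⊢ p1, p1, (p1 ⅋ (p1⊥ ⊗ (p1⊥ ⊗ p1⊥)))
  [⊗]  ⊢ p1, p1, p1, (p1⊥ ⊗ (p1⊥ ⊗ p1⊥))
    [Ax]  ⊢ p1, p1⊥
    [⊗]  ⊢ p1, p1, (p1⊥ ⊗ p1⊥)
      [Ax]  ⊢ p1, p1⊥
      [Ax]  ⊢ p1, p1⊥

Result: YES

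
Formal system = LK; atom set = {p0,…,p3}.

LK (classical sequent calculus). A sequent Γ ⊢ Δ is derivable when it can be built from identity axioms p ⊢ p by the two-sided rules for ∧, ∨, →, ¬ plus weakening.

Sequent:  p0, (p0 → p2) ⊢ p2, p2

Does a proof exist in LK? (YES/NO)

Derivation (root first):
[WR] p0, (p0 → p2) ⊢ p2, p2
  [→L] p0, (p0 → p2) ⊢ p2
    [Ax] p0 ⊢ p0
    [Ax] p2 ⊢ p2

Result: YES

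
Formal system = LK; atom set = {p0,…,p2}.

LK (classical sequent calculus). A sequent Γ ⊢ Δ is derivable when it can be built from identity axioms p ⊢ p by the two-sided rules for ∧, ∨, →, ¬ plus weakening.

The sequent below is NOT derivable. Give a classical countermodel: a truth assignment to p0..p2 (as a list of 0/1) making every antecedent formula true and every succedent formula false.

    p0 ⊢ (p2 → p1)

Truth-table refutation:
  v=000: Γ:[p0=F] Δ:[(p2 → p1)=T] refutes=False
  v=001: Γ:[p0=F] Δ:[(p2 → p1)=F] refutes=False
  v=010: Γ:[p0=F] Δ:[(p2 → p1)=T] refutes=False
  v=011: Γ:[p0=F] Δ:[(p2 → p1)=T] refutes=False
  v=100: Γ:[p0=T] Δ:[(p2 → p1)=T] refutes=False
  v=101: Γ:[p0=T] Δ:[(p2 → p1)=F] refutes=True  ← countermodel

Result: [1, 0, 1]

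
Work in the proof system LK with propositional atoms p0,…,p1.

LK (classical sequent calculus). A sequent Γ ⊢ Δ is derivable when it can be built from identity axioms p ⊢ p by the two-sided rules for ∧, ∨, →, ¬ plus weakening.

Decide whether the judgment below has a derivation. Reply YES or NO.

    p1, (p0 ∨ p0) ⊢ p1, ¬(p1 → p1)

Derivation (root first):
[∨L] p1, (p0 ∨ p0) ⊢ p1, ¬(p1 → p1)
  [¬R] p1, p0 ⊢ p1, ¬(p1 → p1)
    [→L] p1, p0, (p1 → p1) ⊢ p1
      [WL] p1, p0 ⊢ p1
        [Ax] p1 ⊢ p1
      [Ax] p1 ⊢ p1
  [WL] p1, p0 ⊢ p1
    [Ax] p1 ⊢ p1

Result: YES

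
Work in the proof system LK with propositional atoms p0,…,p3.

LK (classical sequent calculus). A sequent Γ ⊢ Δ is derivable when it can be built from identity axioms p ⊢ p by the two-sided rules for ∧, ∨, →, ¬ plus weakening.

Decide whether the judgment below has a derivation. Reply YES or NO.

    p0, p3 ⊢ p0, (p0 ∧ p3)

Derivation trace:
[WL] p0, p3 ⊢ p0, (p0 ∧ p3)
  [∧R] p0 ⊢ p0, (p0 ∧ p3)
    [Ax] p0 ⊢ p0
    [WR] p0 ⊢ p0, p3
      [Ax] p0 ⊢ p0

Result: YES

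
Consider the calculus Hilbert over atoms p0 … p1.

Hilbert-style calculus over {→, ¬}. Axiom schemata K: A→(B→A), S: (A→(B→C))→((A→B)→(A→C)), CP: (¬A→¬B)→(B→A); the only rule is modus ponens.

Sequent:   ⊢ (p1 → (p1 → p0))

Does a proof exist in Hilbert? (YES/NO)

Search for a countermodel by truth-table:
  v=00: Γ:[] Δ:[(p1 → (p1 → p0))=T] refutes=False
  v=01: Γ:[] Δ:[(p1 → (p1 → p0))=F] refutes=True  ← countermodel

Result: NO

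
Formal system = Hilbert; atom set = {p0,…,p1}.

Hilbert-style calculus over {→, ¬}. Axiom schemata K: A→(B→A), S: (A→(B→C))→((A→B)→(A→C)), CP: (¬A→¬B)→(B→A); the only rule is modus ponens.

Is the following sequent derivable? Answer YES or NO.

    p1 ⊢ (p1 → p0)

Truth-table refutation:
  v=00: Γ:[p1=F] Δ:[(p1 → p0)=T] refutes=False
  v=01: Γ:[p1=T] Δ:[(p1 → p0)=F] refutes=True  ← countermodel

Result: NO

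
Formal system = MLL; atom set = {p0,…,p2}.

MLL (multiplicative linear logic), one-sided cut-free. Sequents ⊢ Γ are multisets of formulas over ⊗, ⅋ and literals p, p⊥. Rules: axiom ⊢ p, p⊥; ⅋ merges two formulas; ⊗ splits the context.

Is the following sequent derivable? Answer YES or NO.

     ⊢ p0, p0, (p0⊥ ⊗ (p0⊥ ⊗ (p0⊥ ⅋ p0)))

Proof tree:
[⊗]  ⊢ p0, p0, (p0⊥ ⊗ (p0⊥ ⊗ (p0⊥ ⅋ p0)))
  [Ax]  ⊢ p0, p0⊥
  [⊗]  ⊢ p0, (p0⊥ ⊗ (p0⊥ ⅋ p0))
    [Ax]  ⊢ p0, p0⊥
    [⅋]  ⊢ (p0⊥ ⅋ p0)
      [Ax]  ⊢ p0, p0⊥

Result: YES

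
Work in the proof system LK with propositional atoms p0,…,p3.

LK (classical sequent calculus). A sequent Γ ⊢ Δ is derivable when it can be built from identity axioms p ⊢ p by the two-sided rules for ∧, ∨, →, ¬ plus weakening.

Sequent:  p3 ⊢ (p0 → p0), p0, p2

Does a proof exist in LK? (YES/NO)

Derivation trace:
[WL] p3 ⊢ (p0 → p0), p0, p2
  [WR]  ⊢ (p0 → p0), p0, p2
    [WR]  ⊢ (p0 → p0), p0
      [→R]  ⊢ (p0 → p0)
        [Ax] p0 ⊢ p0

Result: YES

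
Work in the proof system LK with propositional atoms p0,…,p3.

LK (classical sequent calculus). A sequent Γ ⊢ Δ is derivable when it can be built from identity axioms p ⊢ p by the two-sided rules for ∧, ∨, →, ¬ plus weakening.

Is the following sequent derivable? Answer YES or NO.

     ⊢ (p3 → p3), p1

Derivation (root first):
[WR]  ⊢ (p3 → p3), p1
  [→R]  ⊢ (p3 → p3)
    [Ax] p3 ⊢ p3

Result: YES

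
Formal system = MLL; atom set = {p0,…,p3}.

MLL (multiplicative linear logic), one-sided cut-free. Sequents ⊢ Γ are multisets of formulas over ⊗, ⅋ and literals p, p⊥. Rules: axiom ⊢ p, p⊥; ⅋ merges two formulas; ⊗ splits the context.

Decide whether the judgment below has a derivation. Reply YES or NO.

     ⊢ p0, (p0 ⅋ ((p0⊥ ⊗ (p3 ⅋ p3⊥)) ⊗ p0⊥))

Proof tree:
[⅋]  ⊢ p0, (p0 ⅋ ((p0⊥ ⊗ (p3 ⅋ p3⊥)) ⊗ p0⊥))
  [⊗]  ⊢ p0, p0, ((p0⊥ ⊗ (p3 ⅋ p3⊥)) ⊗ p0⊥)
    [⊗]  ⊢ p0, (p0⊥ ⊗ (p3 ⅋ p3⊥))
      [Ax]  ⊢ p0, p0⊥
      [⅋]  ⊢ (p3 ⅋ p3⊥)
        [Ax]  ⊢ p3, p3⊥
    [Ax]  ⊢ p0, p0⊥

Result: YES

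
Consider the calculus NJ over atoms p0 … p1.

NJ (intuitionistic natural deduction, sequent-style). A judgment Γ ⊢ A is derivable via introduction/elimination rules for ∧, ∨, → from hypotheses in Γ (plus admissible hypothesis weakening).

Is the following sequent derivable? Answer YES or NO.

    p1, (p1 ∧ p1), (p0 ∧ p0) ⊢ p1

Proof tree:
[Wk] p1, (p1 ∧ p1), (p0 ∧ p0) ⊢ p1
  [Wk] p1, (p1 ∧ p1) ⊢ p1
    [Ax] p1 ⊢ p1

Result: YES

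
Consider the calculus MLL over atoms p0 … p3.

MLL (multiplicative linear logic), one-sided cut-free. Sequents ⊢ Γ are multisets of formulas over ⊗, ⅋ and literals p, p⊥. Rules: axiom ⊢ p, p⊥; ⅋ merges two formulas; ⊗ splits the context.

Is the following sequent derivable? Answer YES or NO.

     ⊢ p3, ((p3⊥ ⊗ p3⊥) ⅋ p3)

Derivation trace:
[⅋]  ⊢ p3, ((p3⊥ ⊗ p3⊥) ⅋ p3)
  [⊗]  ⊢ p3, p3, (p3⊥ ⊗ p3⊥)
    [Ax]  ⊢ p3, p3⊥
    [Ax]  ⊢ p3, p3⊥

Result: YES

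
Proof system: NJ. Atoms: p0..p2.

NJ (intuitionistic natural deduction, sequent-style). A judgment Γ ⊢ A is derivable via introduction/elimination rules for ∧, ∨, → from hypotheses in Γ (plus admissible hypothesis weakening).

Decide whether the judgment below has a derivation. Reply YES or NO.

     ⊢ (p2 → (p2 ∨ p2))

Derivation trace:
[→I]  ⊢ (p2 → (p2 ∨ p2))
  [∨I₂] p2 ⊢ (p2 ∨ p2)
    [Ax] p2 ⊢ p2

Result: YES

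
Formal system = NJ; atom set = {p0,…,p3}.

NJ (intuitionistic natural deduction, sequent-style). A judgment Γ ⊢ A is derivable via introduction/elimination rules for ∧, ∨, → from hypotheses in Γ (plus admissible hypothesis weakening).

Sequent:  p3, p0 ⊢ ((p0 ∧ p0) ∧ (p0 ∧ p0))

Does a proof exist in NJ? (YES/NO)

Derivation trace:
[∧I] p3, p0 ⊢ ((p0 ∧ p0) ∧ (p0 ∧ p0))
  [∧I] p3, p0 ⊢ (p0 ∧ p0)
    [Wk] p0, p3 ⊢ p0
      [Ax] p0 ⊢ p0
    [Ax] p0 ⊢ p0
  [∧I] p3, p0 ⊢ (p0 ∧ p0)
    [Wk] p0, p3 ⊢ p0
      [Ax] p0 ⊢ p0
    [Ax] p0 ⊢ p0

Result: YES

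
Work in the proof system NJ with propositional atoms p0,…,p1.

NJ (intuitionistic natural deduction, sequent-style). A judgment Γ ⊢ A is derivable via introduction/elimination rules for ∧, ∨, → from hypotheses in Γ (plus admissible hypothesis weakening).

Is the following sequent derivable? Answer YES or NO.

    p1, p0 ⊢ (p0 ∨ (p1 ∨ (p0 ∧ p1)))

Derivation trace:
[∨I₂] p1, p0 ⊢ (p0 ∨ (p1 ∨ (p0 ∧ p1)))
  [∨I₂] p1, p0 ⊢ (p1 ∨ (p0 ∧ p1))
    [∧I] p1, p0 ⊢ (p0 ∧ p1)
      [Ax] p0 ⊢ p0
      [Ax] p1 ⊢ p1

Result: YES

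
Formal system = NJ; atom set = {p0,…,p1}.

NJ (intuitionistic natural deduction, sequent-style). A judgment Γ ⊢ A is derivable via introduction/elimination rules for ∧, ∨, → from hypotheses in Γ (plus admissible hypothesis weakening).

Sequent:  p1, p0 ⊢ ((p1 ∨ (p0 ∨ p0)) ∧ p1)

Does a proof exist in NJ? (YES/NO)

Proof tree:
[∧I] p1, p0 ⊢ ((p1 ∨ (p0 ∨ p0)) ∧ p1)
  [Wk] p0, p0 ⊢ (p1 ∨ (p0 ∨ p0))
    [∨I₂] p0 ⊢ (p1 ∨ (p0 ∨ p0))
      [∨I₁] p0 ⊢ (p0 ∨ p0)
        [Ax] p0 ⊢ p0
  [Ax] p1 ⊢ p1

Result: YES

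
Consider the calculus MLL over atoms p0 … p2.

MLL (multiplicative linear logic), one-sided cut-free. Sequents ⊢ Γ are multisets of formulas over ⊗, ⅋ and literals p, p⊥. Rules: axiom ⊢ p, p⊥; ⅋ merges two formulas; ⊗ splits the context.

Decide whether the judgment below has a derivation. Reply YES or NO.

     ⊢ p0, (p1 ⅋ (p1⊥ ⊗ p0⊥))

Proof tree:
[⅋]  ⊢ p0, (p1 ⅋ (p1⊥ ⊗ p0⊥))
  [⊗]  ⊢ p1, p0, (p1⊥ ⊗ p0⊥)
    [Ax]  ⊢ p1, p1⊥
    [Ax]  ⊢ p0, p0⊥

Result: YES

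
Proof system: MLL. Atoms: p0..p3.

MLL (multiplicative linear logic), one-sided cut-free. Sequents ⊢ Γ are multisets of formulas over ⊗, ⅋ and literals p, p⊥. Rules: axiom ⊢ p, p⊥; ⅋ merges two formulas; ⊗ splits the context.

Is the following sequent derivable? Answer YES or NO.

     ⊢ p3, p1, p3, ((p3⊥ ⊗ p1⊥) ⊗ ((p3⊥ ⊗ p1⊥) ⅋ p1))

Proof tree:
[⊗]  ⊢ p3, p1, p3, ((p3⊥ ⊗ p1⊥) ⊗ ((p3⊥ ⊗ p1⊥) ⅋ p1))
  [⊗]  ⊢ p3, p1, (p3⊥ ⊗ p1⊥)
    [Ax]  ⊢ p3, p3⊥
    [Ax]  ⊢ p1, p1⊥
  [⅋]  ⊢ p3, ((p3⊥ ⊗ p1⊥) ⅋ p1)
    [⊗]  ⊢ p3, p1, (p3⊥ ⊗ p1⊥)
      [Ax]  ⊢ p3, p3⊥
      [Ax]  ⊢ p1, p1⊥

Result: YES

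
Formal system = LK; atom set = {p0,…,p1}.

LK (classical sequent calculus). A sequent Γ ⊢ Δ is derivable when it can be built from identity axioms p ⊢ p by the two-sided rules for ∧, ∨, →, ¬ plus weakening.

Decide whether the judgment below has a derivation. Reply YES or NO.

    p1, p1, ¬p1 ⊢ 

Proof tree:
[¬L] p1, p1, ¬p1 ⊢ 
  [WL] p1, p1 ⊢ p1
    [Ax] p1 ⊢ p1

Result: YES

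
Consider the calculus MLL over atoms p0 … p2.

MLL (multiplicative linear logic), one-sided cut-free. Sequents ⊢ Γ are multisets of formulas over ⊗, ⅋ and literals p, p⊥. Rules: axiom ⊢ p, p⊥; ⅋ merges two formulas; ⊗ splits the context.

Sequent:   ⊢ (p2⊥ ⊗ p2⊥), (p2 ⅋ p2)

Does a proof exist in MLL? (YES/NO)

Derivation (root first):
[⅋]  ⊢ (p2⊥ ⊗ p2⊥), (p2 ⅋ p2)
  [⊗]  ⊢ p2, p2, (p2⊥ ⊗ p2⊥)
    [Ax]  ⊢ p2, p2⊥
    [Ax]  ⊢ p2, p2⊥

Result: YES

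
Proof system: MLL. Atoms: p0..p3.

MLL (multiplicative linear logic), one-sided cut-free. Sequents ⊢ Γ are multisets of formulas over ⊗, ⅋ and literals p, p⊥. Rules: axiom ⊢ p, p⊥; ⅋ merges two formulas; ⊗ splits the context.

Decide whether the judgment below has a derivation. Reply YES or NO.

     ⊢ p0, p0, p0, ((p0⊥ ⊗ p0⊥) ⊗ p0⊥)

Derivation (root first):
[⊗]  ⊢ p0, p0, p0, ((p0⊥ ⊗ p0⊥) ⊗ p0⊥)
  [⊗]  ⊢ p0, p0, (p0⊥ ⊗ p0⊥)
    [Ax]  ⊢ p0, p0⊥
    [Ax]  ⊢ p0, p0⊥
  [Ax]  ⊢ p0, p0⊥

Result: YES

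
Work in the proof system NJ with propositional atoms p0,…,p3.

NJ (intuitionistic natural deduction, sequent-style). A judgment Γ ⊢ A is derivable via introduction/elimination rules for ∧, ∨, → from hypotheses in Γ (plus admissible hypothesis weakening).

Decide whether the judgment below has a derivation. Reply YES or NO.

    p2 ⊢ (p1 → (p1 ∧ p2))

Derivation trace:
[→I] p2 ⊢ (p1 → (p1 ∧ p2))
  [∧I] p1, p2 ⊢ (p1 ∧ p2)
    [Ax] p1 ⊢ p1
    [Ax] p2 ⊢ p2

Result: YES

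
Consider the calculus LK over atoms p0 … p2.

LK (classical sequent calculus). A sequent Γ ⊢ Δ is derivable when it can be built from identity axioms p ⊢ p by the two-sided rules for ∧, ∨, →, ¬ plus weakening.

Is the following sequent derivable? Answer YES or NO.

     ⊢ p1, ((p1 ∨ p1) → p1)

Derivation trace:
[→R]  ⊢ p1, ((p1 ∨ p1) → p1)
  [WR] (p1 ∨ p1) ⊢ p1, p1
    [∨L] (p1 ∨ p1) ⊢ p1
      [Ax] p1 ⊢ p1
      [Ax] p1 ⊢ p1

Result: YES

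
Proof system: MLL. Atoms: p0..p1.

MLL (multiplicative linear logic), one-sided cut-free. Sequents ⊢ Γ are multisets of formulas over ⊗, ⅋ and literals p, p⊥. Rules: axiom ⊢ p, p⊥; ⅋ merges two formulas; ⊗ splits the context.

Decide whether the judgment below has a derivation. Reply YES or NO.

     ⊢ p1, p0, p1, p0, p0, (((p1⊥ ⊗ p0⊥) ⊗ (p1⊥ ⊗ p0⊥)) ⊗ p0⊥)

Proof tree:
[⊗]  ⊢ p1, p0, p1, p0, p0, (((p1⊥ ⊗ p0⊥) ⊗ (p1⊥ ⊗ p0⊥)) ⊗ p0⊥)
  [⊗]  ⊢ p1, p0, p1, p0, ((p1⊥ ⊗ p0⊥) ⊗ (p1⊥ ⊗ p0⊥))
    [⊗]  ⊢ p1, p0, (p1⊥ ⊗ p0⊥)
      [Ax]  ⊢ p1, p1⊥
      [Ax]  ⊢ p0, p0⊥
    [⊗]  ⊢ p1, p0, (p1⊥ ⊗ p0⊥)
      [Ax]  ⊢ p1, p1⊥
      [Ax]  ⊢ p0, p0⊥
  [Ax]  ⊢ p0, p0⊥

Result: YES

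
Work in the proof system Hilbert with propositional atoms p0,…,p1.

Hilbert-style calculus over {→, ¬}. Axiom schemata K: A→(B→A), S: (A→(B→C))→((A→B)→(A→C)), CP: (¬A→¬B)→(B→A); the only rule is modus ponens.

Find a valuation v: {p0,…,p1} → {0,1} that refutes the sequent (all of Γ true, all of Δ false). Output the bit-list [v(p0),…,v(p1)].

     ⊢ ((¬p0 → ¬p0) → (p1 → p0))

Enumerate valuations to refute Γ ⊢ Δ:
  v=00: Γ:[] Δ:[((¬p0 → ¬p0) → (p1 → p0))=T] refutes=False
  v=01: Γ:[] Δ:[((¬p0 → ¬p0) → (p1 → p0))=F] refutes=True  ← countermodel

Result: [0, 1]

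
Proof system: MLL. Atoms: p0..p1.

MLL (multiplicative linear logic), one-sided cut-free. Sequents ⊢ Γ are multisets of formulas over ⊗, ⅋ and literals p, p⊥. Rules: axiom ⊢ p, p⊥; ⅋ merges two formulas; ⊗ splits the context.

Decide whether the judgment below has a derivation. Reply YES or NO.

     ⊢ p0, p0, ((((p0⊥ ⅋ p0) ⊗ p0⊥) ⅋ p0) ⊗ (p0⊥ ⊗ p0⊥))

Derivation (root first):
[⊗]  ⊢ p0, p0, ((((p0⊥ ⅋ p0) ⊗ p0⊥) ⅋ p0) ⊗ (p0⊥ ⊗ p0⊥))
  [⅋]  ⊢ (((p0⊥ ⅋ p0) ⊗ p0⊥) ⅋ p0)
    [⊗]  ⊢ p0, ((p0⊥ ⅋ p0) ⊗ p0⊥)
      [⅋]  ⊢ (p0⊥ ⅋ p0)
        [Ax]  ⊢ p0, p0⊥
      [Ax]  ⊢ p0, p0⊥
  [⊗]  ⊢ p0, p0, (p0⊥ ⊗ p0⊥)
    [Ax]  ⊢ p0, p0⊥
    [Ax]  ⊢ p0, p0⊥

Result: YES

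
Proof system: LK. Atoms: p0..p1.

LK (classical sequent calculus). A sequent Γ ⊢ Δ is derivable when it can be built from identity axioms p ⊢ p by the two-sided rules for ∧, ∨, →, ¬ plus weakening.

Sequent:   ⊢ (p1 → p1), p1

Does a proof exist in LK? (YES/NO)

Derivation trace:
[WR]  ⊢ (p1 → p1), p1
  [→R]  ⊢ (p1 → p1)
    [Ax] p1 ⊢ p1

Result: YES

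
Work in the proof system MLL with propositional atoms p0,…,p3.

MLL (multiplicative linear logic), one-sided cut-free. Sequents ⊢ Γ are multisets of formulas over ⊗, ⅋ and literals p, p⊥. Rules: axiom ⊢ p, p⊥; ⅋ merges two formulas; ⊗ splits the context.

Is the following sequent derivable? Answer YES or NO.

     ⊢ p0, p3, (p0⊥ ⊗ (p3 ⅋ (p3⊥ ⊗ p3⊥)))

Proof tree:
[⊗]  ⊢ p0, p3, (p0⊥ ⊗ (p3 ⅋ (p3⊥ ⊗ p3⊥)))
  [Ax]  ⊢ p0, p0⊥
  [⅋]  ⊢ p3, (p3 ⅋ (p3⊥ ⊗ p3⊥))
    [⊗]  ⊢ p3, p3, (p3⊥ ⊗ p3⊥)
      [Ax]  ⊢ p3, p3⊥
      [Ax]  ⊢ p3, p3⊥

Result: YES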